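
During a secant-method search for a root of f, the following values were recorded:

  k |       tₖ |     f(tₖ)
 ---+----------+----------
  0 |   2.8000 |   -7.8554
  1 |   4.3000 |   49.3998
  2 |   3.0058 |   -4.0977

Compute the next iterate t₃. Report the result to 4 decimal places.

t₃ = 3.0058 − (-4.0977)·(3.0058 − 4.3000) / (-4.0977 − 49.3998)
   = 3.0058 − (5.303243)/(-53.497500) = 3.104931

3.1049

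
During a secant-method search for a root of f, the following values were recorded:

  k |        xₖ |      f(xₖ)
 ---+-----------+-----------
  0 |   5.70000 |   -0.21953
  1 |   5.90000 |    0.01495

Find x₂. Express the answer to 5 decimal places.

5.88725

x₂ = 5.90000 − 0.01495·(5.90000 − 5.70000) / (0.01495 − (-0.21953))
   = 5.90000 − (0.0029900)/(0.2344800) = 5.8872484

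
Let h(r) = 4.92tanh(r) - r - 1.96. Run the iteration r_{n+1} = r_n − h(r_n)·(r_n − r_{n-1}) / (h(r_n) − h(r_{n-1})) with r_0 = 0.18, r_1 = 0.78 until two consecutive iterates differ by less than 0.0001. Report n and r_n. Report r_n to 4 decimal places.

h(0.18) = -1.263842, h(0.78) = 0.471317
r_2 = 0.780000 − 0.471317·(0.600000)/(1.735159) = 0.617023;  |Δ| = 0.162977
h(0.617023) = 0.124313
r_3 = 0.617023 − 0.124313·(-0.162977)/(-0.347004) = 0.558637;  |Δ| = 0.058386
h(0.558637) = -0.024366
r_4 = 0.558637 − (-0.024366)·(-0.058386)/(-0.148679) = 0.568206;  |Δ| = 0.009568
h(0.568206) = 0.000873
r_5 = 0.568206 − 0.000873·(0.009568)/(0.025239) = 0.567875;  |Δ| = 0.000331
h(0.567875) = 0.000006
r_6 = 0.567875 − 0.000006·(-0.000331)/(-0.000867) = 0.567873;  |Δ| = 0.000002
|r_6 − r_5| = 0.000002 < 0.0001

n = 6, r_n = 0.5679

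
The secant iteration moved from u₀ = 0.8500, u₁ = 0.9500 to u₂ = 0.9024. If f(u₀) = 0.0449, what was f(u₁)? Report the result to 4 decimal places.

-0.0408

The secant line through (0.8500, 0.0449) and (0.9500, f(u₁)) crosses zero at u₂ = 0.9024.
So (0.8500, 0.0449), (0.9500, f(u₁)), (0.9024, 0) are collinear:
f(u₁) = 0.0449 · (0.9500 − 0.9024) / (0.8500 − 0.9024) = 0.0449 · (0.047600)/(-0.052400) = -0.040787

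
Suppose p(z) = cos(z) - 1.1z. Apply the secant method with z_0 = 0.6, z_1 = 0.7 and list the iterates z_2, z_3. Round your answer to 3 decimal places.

p(0.6) = 0.16534, p(0.7) = -0.00516
z_2 = 0.70000 − (-0.00516)·(0.70000 − 0.60000) / (-0.00516 − 0.16534) = 0.70000 − (-0.00052)/(-0.17049) = 0.69697
p(0.69697) = 0.00012
z_3 = 0.69697 − 0.00012·(0.69697 − 0.70000) / (0.00012 − (-0.00516)) = 0.69697 − (0.00000)/(0.00527) = 0.69704

0.697, 0.697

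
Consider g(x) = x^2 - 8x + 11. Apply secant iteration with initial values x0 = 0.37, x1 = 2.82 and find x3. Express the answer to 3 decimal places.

1.660

g(0.37) = 8.17690, g(2.82) = -3.60760
x2 = 2.82000 − (-3.60760)·(2.82000 − 0.37000) / (-3.60760 − 8.17690) = 2.82000 − (-8.83862)/(-11.78450) = 2.06998
g(2.06998) = -1.27502
x3 = 2.06998 − (-1.27502)·(2.06998 − 2.82000) / (-1.27502 − (-3.60760)) = 2.06998 − (0.95629)/(2.33258) = 1.66001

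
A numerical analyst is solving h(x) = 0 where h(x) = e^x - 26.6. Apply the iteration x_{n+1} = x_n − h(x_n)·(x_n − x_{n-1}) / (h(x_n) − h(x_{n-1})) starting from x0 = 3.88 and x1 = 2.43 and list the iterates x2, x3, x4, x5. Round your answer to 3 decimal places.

3.026, 3.411, 3.264, 3.280

h(3.88) = 21.82422, h(2.43) = -15.24112
x2 = 2.43000 − (-15.24112)·(2.43000 − 3.88000) / (-15.24112 − 21.82422) = 2.43000 − (22.09962)/(-37.06533) = 3.02623
h(3.02623) = -5.98056
x3 = 3.02623 − (-5.98056)·(3.02623 − 2.43000) / (-5.98056 − (-15.24112)) = 3.02623 − (-3.56582)/(9.26056) = 3.41129
h(3.41129) = 3.70426
x4 = 3.41129 − 3.70426·(3.41129 − 3.02623) / (3.70426 − (-5.98056)) = 3.41129 − (1.42634)/(9.68482) = 3.26401
h(3.26401) = -0.44573
x5 = 3.26401 − (-0.44573)·(3.26401 − 3.41129) / (-0.44573 − 3.70426) = 3.26401 − (0.06565)/(-4.14999) = 3.27983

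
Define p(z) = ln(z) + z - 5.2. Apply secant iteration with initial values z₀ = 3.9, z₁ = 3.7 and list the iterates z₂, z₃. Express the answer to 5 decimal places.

p(3.9) = 0.0609766, p(3.7) = -0.1916672
z₂ = 3.7000000 − (-0.1916672)·(3.7000000 − 3.9000000) / (-0.1916672 − 0.0609766) = 3.7000000 − (0.0383334)/(-0.2526437) = 3.8517292
p(3.8517292) = 0.0002514
z₃ = 3.8517292 − 0.0002514·(3.8517292 − 3.7000000) / (0.0002514 − (-0.1916672)) = 3.8517292 − (0.0000381)/(0.1919186) = 3.8515305

3.85173, 3.85153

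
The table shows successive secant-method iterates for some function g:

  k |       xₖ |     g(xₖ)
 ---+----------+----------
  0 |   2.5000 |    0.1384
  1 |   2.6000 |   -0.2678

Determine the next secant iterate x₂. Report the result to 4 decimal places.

2.5341

x₂ = 2.6000 − (-0.2678)·(2.6000 − 2.5000) / (-0.2678 − 0.1384)
   = 2.6000 − (-0.026780)/(-0.406200) = 2.534072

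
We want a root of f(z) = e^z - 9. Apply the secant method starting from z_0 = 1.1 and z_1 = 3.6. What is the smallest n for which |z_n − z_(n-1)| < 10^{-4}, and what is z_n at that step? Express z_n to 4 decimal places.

f(1.1) = -5.995834, f(3.6) = 27.598234
z_2 = 3.600000 − 27.598234·(2.500000)/(33.594068) = 1.546197;  |Δ| = 2.053803
f(1.546197) = -4.306412
z_3 = 1.546197 − (-4.306412)·(-2.053803)/(-31.904646) = 1.823415;  |Δ| = 0.277217
f(1.823415) = -2.807031
z_4 = 1.823415 − (-2.807031)·(0.277217)/(1.499381) = 2.342400;  |Δ| = 0.518986
f(2.342400) = 1.406186
z_5 = 2.342400 − 1.406186·(0.518986)/(4.213217) = 2.169186;  |Δ| = 0.173215
f(2.169186) = -0.248843
z_6 = 2.169186 − (-0.248843)·(-0.173215)/(-1.655030) = 2.195230;  |Δ| = 0.026044
f(2.195230) = -0.017936
z_7 = 2.195230 − (-0.017936)·(0.026044)/(0.230908) = 2.197253;  |Δ| = 0.002023
f(2.197253) = 0.000253
z_8 = 2.197253 − 0.000253·(0.002023)/(0.018189) = 2.197225;  |Δ| = 0.000028
|z_8 − z_7| = 0.000028 < 10^{-4}

n = 8, z_n = 2.1972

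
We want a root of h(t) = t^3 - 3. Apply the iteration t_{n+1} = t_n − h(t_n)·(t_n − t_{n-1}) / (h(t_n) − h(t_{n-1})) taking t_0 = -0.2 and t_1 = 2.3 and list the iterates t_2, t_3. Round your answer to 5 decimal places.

h(-0.2) = -3.0080000, h(2.3) = 9.1670000
t_2 = 2.3000000 − 9.1670000·(2.3000000 − (-0.2000000)) / (9.1670000 − (-3.0080000)) = 2.3000000 − (22.9175000)/(12.1750000) = 0.4176591
h(0.4176591) = -2.9271439
t_3 = 0.4176591 − (-2.9271439)·(0.4176591 − 2.3000000) / (-2.9271439 − 9.1670000) = 0.4176591 − (5.5098826)/(-12.0941439) = 0.8732418

0.41766, 0.87324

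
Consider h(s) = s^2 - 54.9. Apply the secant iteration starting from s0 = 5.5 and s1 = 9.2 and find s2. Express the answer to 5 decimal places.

7.17687

h(5.5) = -24.6500000, h(9.2) = 29.7400000
s2 = 9.2000000 − 29.7400000·(9.2000000 − 5.5000000) / (29.7400000 − (-24.6500000)) = 9.2000000 − (110.0380000)/(54.3900000) = 7.1768707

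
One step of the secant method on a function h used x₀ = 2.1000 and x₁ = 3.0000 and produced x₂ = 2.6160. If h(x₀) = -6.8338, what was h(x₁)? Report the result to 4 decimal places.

5.0856

The secant line through (2.1000, -6.8338) and (3.0000, h(x₁)) crosses zero at x₂ = 2.6160.
So (2.1000, -6.8338), (3.0000, h(x₁)), (2.6160, 0) are collinear:
h(x₁) = -6.8338 · (3.0000 − 2.6160) / (2.1000 − 2.6160) = -6.8338 · (0.384000)/(-0.516000) = 5.085619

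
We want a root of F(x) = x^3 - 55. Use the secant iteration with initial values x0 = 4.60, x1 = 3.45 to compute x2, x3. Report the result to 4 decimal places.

F(4.60) = 42.336000, F(3.45) = -13.936375
x2 = 3.450000 − (-13.936375)·(3.450000 − 4.600000) / (-13.936375 − 42.336000) = 3.450000 − (16.026831)/(-56.272375) = 3.734808
F(3.734808) = -2.903938
x3 = 3.734808 − (-2.903938)·(3.734808 − 3.450000) / (-2.903938 − (-13.936375)) = 3.734808 − (-0.827065)/(11.032437) = 3.809775

3.7348, 3.8098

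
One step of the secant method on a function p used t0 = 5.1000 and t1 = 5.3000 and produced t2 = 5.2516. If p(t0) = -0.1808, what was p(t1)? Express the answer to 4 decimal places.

0.0577

The secant line through (5.1000, -0.1808) and (5.3000, p(t1)) crosses zero at t2 = 5.2516.
So (5.1000, -0.1808), (5.3000, p(t1)), (5.2516, 0) are collinear:
p(t1) = -0.1808 · (5.3000 − 5.2516) / (5.1000 − 5.2516) = -0.1808 · (0.048400)/(-0.151600) = 0.057722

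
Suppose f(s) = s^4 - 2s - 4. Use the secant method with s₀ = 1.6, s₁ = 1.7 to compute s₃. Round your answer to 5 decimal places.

1.64279

f(1.6) = -0.6464000, f(1.7) = 0.9521000
s₂ = 1.7000000 − 0.9521000·(1.7000000 − 1.6000000) / (0.9521000 − (-0.6464000)) = 1.7000000 − (0.0952100)/(1.5985000) = 1.6404379
f(1.6404379) = -0.0391982
s₃ = 1.6404379 − (-0.0391982)·(1.6404379 − 1.7000000) / (-0.0391982 − 0.9521000) = 1.6404379 − (0.0023347)/(-0.9912982) = 1.6427931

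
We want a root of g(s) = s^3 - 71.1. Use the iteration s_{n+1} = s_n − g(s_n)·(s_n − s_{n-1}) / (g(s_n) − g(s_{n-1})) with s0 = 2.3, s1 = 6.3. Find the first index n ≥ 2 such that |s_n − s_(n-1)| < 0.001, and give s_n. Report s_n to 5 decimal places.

n = 7, s_n = 4.14276

g(2.3) = -58.9330000, g(6.3) = 178.9470000
s2 = 6.3000000 − 178.9470000·(4.0000000)/(237.8800000) = 3.2909702;  |Δ| = 3.0090298
g(3.2909702) = -35.4571959
s3 = 3.2909702 − (-35.4571959)·(-3.0090298)/(-214.4041959) = 3.7885900;  |Δ| = 0.4976197
g(3.7885900) = -16.7208000
s4 = 3.7885900 − (-16.7208000)·(0.4976197)/(18.7363958) = 4.2326775;  |Δ| = 0.4440875
g(4.2326775) = 4.7307831
s5 = 4.2326775 − 4.7307831·(0.4440875)/(21.4515831) = 4.1347415;  |Δ| = 0.0979360
g(4.1347415) = -0.4120971
s6 = 4.1347415 − (-0.4120971)·(-0.0979360)/(-5.1428802) = 4.1425891;  |Δ| = 0.0078476
g(4.1425891) = -0.0088443
s7 = 4.1425891 − (-0.0088443)·(0.0078476)/(0.4032529) = 4.1427612;  |Δ| = 0.0001721
|s7 − s6| = 0.0001721 < 0.001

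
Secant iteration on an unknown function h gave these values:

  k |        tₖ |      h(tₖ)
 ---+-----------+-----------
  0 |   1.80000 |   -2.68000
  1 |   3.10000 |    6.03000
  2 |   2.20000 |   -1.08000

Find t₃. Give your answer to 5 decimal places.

2.33671

t₃ = 2.20000 − (-1.08000)·(2.20000 − 3.10000) / (-1.08000 − 6.03000)
   = 2.20000 − (0.9720000)/(-7.1100000) = 2.3367089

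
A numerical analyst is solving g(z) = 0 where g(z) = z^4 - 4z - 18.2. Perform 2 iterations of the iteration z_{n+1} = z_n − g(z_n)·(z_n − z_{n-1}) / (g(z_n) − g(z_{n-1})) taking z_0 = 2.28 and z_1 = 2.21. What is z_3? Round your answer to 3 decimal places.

g(2.28) = -0.29664, g(2.21) = -3.18557
z_2 = 2.21000 − (-3.18557)·(2.21000 − 2.28000) / (-3.18557 − (-0.29664)) = 2.21000 − (0.22299)/(-2.88893) = 2.28719
g(2.28719) = 0.01699
z_3 = 2.28719 − 0.01699·(2.28719 − 2.21000) / (0.01699 − (-3.18557)) = 2.28719 − (0.00131)/(3.20256) = 2.28678

2.287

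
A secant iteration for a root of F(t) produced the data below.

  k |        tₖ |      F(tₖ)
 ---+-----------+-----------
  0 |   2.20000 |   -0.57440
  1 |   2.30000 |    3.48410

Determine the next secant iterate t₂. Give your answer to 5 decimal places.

t₂ = 2.30000 − 3.48410·(2.30000 − 2.20000) / (3.48410 − (-0.57440))
   = 2.30000 − (0.3484100)/(4.0585000) = 2.2141530

2.21415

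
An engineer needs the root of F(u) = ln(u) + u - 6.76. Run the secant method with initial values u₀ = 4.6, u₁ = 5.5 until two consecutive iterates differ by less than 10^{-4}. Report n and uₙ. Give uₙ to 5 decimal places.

n = 4, uₙ = 5.12573

F(4.6) = -0.6339437, F(5.5) = 0.4447481
u₂ = 5.5000000 − 0.4447481·(0.9000000)/(1.0786918) = 5.1289271;  |Δ| = 0.3710729
F(5.1289271) = 0.0038236
u₃ = 5.1289271 − 0.0038236·(-0.3710729)/(-0.4409245) = 5.1257092;  |Δ| = 0.0032179
F(5.1257092) = -0.0000219
u₄ = 5.1257092 − (-0.0000219)·(-0.0032179)/(-0.0038455) = 5.1257275;  |Δ| = 0.0000183
|u₄ − u₃| = 0.0000183 < 10^{-4}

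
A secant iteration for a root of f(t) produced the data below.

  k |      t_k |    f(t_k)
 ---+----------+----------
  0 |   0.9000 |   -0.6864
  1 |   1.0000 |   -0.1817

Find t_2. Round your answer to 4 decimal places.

1.0360

t_2 = 1.0000 − (-0.1817)·(1.0000 − 0.9000) / (-0.1817 − (-0.6864))
   = 1.0000 − (-0.018170)/(0.504700) = 1.036002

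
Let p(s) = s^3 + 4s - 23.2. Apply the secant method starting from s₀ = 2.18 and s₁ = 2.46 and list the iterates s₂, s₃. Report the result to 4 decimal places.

2.3843, 2.3893

p(2.18) = -4.119768, p(2.46) = 1.526936
s₂ = 2.460000 − 1.526936·(2.460000 − 2.180000) / (1.526936 − (-4.119768)) = 2.460000 − (0.427542)/(5.646704) = 2.384285
p(2.384285) = -0.108648
s₃ = 2.384285 − (-0.108648)·(2.384285 − 2.460000) / (-0.108648 − 1.526936) = 2.384285 − (0.008226)/(-1.635584) = 2.389314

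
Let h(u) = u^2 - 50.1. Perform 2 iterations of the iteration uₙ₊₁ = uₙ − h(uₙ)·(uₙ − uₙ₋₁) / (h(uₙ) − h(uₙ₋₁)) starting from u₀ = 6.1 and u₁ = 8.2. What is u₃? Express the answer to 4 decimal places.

h(6.1) = -12.890000, h(8.2) = 17.140000
u₂ = 8.200000 − 17.140000·(8.200000 − 6.100000) / (17.140000 − (-12.890000)) = 8.200000 − (35.994000)/(30.030000) = 7.001399
h(7.001399) = -1.080418
u₃ = 7.001399 − (-1.080418)·(7.001399 − 8.200000) / (-1.080418 − 17.140000) = 7.001399 − (1.294990)/(-18.220418) = 7.072472

7.0725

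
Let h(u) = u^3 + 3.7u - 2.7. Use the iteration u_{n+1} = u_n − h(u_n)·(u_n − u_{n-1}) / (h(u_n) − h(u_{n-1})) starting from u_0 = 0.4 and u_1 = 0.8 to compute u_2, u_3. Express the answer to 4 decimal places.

0.6398, 0.6533

h(0.4) = -1.156000, h(0.8) = 0.772000
u_2 = 0.800000 − 0.772000·(0.800000 − 0.400000) / (0.772000 − (-1.156000)) = 0.800000 − (0.308800)/(1.928000) = 0.639834
h(0.639834) = -0.070674
u_3 = 0.639834 − (-0.070674)·(0.639834 − 0.800000) / (-0.070674 − 0.772000) = 0.639834 − (0.011320)/(-0.842674) = 0.653267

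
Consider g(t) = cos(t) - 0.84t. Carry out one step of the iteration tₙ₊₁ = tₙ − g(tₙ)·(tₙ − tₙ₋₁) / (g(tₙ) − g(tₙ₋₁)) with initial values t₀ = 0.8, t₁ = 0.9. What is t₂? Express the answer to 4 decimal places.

g(0.8) = 0.024707, g(0.9) = -0.134390
t₂ = 0.900000 − (-0.134390)·(0.900000 − 0.800000) / (-0.134390 − 0.024707) = 0.900000 − (-0.013439)/(-0.159097) = 0.815529

0.8155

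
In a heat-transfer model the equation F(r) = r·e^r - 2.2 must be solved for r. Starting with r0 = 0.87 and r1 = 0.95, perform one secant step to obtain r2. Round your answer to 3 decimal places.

F(0.87) = -0.12339, F(0.95) = 0.25642
r2 = 0.95000 − 0.25642·(0.95000 − 0.87000) / (0.25642 − (-0.12339)) = 0.95000 − (0.02051)/(0.37981) = 0.89599

0.896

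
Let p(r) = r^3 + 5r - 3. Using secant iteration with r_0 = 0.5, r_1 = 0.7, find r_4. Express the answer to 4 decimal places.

p(0.5) = -0.375000, p(0.7) = 0.843000
r_2 = 0.700000 − 0.843000·(0.700000 − 0.500000) / (0.843000 − (-0.375000)) = 0.700000 − (0.168600)/(1.218000) = 0.561576
p(0.561576) = -0.015015
r_3 = 0.561576 − (-0.015015)·(0.561576 − 0.700000) / (-0.015015 − 0.843000) = 0.561576 − (0.002078)/(-0.858015) = 0.563999
p(0.563999) = -0.000601
r_4 = 0.563999 − (-0.000601)·(0.563999 − 0.561576) / (-0.000601 − (-0.015015)) = 0.563999 − (-0.000001)/(0.014414) = 0.564100

0.5641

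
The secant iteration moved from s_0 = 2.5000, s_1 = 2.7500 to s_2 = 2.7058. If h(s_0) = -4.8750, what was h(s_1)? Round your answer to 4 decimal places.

1.0470

The secant line through (2.5000, -4.8750) and (2.7500, h(s_1)) crosses zero at s_2 = 2.7058.
So (2.5000, -4.8750), (2.7500, h(s_1)), (2.7058, 0) are collinear:
h(s_1) = -4.8750 · (2.7500 − 2.7058) / (2.5000 − 2.7058) = -4.8750 · (0.044200)/(-0.205800) = 1.047012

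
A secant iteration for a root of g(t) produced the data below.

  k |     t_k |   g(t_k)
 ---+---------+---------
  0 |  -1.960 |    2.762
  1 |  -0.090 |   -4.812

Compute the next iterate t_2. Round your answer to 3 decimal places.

-1.278

t_2 = -0.090 − (-4.812)·(-0.090 − (-1.960)) / (-4.812 − 2.762)
   = -0.090 − (-8.99844)/(-7.57400) = -1.27807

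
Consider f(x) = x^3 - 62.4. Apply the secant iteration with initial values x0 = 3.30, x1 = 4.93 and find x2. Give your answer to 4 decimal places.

3.8142

f(3.30) = -26.463000, f(4.93) = 57.423157
x2 = 4.930000 − 57.423157·(4.930000 − 3.300000) / (57.423157 − (-26.463000)) = 4.930000 − (93.599746)/(83.886157) = 3.814205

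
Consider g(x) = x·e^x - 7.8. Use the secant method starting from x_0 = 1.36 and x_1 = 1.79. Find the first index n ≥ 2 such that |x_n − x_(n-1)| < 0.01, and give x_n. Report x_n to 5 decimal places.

n = 4, x_n = 1.59033

g(1.36) = -2.5011771, g(1.79) = 2.9211199
x_2 = 1.7900000 − 2.9211199·(0.4300000)/(5.4222970) = 1.5583488;  |Δ| = 0.2316512
g(1.5583488) = -0.3963315
x_3 = 1.5583488 − (-0.3963315)·(-0.2316512)/(-3.3174515) = 1.5860239;  |Δ| = 0.0276751
g(1.5860239) = -0.0533999
x_4 = 1.5860239 − (-0.0533999)·(0.0276751)/(0.3429316) = 1.5903333;  |Δ| = 0.0043094
|x_4 − x_3| = 0.0043094 < 0.01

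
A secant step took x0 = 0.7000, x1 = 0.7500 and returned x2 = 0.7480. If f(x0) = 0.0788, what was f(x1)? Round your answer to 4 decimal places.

-0.0033

The secant line through (0.7000, 0.0788) and (0.7500, f(x1)) crosses zero at x2 = 0.7480.
So (0.7000, 0.0788), (0.7500, f(x1)), (0.7480, 0) are collinear:
f(x1) = 0.0788 · (0.7500 − 0.7480) / (0.7000 − 0.7480) = 0.0788 · (0.002000)/(-0.048000) = -0.003283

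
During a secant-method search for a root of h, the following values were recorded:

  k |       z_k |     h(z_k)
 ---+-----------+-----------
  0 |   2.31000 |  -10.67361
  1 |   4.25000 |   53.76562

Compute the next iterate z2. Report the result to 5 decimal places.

z2 = 4.25000 − 53.76562·(4.25000 − 2.31000) / (53.76562 − (-10.67361))
   = 4.25000 − (104.3053028)/(64.4392300) = 2.6313385

2.63134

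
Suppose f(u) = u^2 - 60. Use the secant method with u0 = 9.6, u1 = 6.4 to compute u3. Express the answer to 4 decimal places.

7.7610

f(9.6) = 32.160000, f(6.4) = -19.040000
u2 = 6.400000 − (-19.040000)·(6.400000 − 9.600000) / (-19.040000 − 32.160000) = 6.400000 − (60.928000)/(-51.200000) = 7.590000
f(7.590000) = -2.391900
u3 = 7.590000 − (-2.391900)·(7.590000 − 6.400000) / (-2.391900 − (-19.040000)) = 7.590000 − (-2.846361)/(16.648100) = 7.760972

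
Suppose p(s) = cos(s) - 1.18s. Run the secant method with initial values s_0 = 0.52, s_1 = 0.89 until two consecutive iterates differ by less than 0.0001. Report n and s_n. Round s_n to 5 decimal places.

n = 5, s_n = 0.66623

p(0.52) = 0.2542192, p(0.89) = -0.4207880
s_2 = 0.8900000 − (-0.4207880)·(0.3700000)/(-0.6750072) = 0.6593483;  |Δ| = 0.2306517
p(0.6593483) = 0.0123606
s_3 = 0.6593483 − 0.0123606·(-0.2306517)/(0.4331486) = 0.6659303;  |Δ| = 0.0065820
p(0.6659303) = 0.0005446
s_4 = 0.6659303 − 0.0005446·(0.0065820)/(-0.0118161) = 0.6662337;  |Δ| = 0.0003033
p(0.6662337) = -0.0000008
s_5 = 0.6662337 − (-0.0000008)·(0.0003033)/(-0.0005454) = 0.6662332;  |Δ| = 0.0000005
|s_5 − s_4| = 0.0000005 < 0.0001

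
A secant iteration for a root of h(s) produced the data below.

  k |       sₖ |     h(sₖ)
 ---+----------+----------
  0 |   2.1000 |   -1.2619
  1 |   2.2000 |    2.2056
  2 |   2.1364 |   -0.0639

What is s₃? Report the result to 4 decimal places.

s₃ = 2.1364 − (-0.0639)·(2.1364 − 2.2000) / (-0.0639 − 2.2056)
   = 2.1364 − (0.004064)/(-2.269500) = 2.138191

2.1382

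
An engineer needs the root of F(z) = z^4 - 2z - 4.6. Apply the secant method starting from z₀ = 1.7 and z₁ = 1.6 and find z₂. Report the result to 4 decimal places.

1.6780

F(1.7) = 0.352100, F(1.6) = -1.246400
z₂ = 1.600000 − (-1.246400)·(1.600000 − 1.700000) / (-1.246400 − 0.352100) = 1.600000 − (0.124640)/(-1.598500) = 1.677973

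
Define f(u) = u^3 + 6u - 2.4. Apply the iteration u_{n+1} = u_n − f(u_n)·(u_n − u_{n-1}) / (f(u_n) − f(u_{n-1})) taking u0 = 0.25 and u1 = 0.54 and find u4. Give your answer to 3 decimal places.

f(0.25) = -0.88437, f(0.54) = 0.99746
u2 = 0.54000 − 0.99746·(0.54000 − 0.25000) / (0.99746 − (-0.88437)) = 0.54000 − (0.28926)/(1.88184) = 0.38629
f(0.38629) = -0.02464
u3 = 0.38629 − (-0.02464)·(0.38629 − 0.54000) / (-0.02464 − 0.99746) = 0.38629 − (0.00379)/(-1.02211) = 0.38999
f(0.38999) = -0.00073
u4 = 0.38999 − (-0.00073)·(0.38999 − 0.38629) / (-0.00073 − (-0.02464)) = 0.38999 − (0.00000)/(0.02391) = 0.39011

0.390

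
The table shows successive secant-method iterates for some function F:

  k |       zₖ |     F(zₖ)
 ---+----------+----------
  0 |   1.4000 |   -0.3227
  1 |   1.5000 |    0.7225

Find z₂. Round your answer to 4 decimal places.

1.4309

z₂ = 1.5000 − 0.7225·(1.5000 − 1.4000) / (0.7225 − (-0.3227))
   = 1.5000 − (0.072250)/(1.045200) = 1.430874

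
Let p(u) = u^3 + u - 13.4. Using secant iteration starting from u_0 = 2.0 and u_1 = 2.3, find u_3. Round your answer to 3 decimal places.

2.235

p(2.0) = -3.40000, p(2.3) = 1.06700
u_2 = 2.30000 − 1.06700·(2.30000 − 2.00000) / (1.06700 − (-3.40000)) = 2.30000 − (0.32010)/(4.46700) = 2.22834
p(2.22834) = -0.10682
u_3 = 2.22834 − (-0.10682)·(2.22834 − 2.30000) / (-0.10682 − 1.06700) = 2.22834 − (0.00765)/(-1.17382) = 2.23486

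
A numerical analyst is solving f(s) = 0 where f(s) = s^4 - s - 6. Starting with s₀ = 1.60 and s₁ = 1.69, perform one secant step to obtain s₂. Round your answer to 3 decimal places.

f(1.60) = -1.04640, f(1.69) = 0.46731
s₂ = 1.69000 − 0.46731·(1.69000 − 1.60000) / (0.46731 − (-1.04640)) = 1.69000 − (0.04206)/(1.51371) = 1.66222

1.662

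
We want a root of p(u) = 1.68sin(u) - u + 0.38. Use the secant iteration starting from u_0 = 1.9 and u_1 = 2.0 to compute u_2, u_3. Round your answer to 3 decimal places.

1.943, 1.944

p(1.9) = 0.06978, p(2.0) = -0.09238
u_2 = 2.00000 − (-0.09238)·(2.00000 − 1.90000) / (-0.09238 − 0.06978) = 2.00000 − (-0.00924)/(-0.16216) = 1.94303
p(1.94303) = 0.00191
u_3 = 1.94303 − 0.00191·(1.94303 − 2.00000) / (0.00191 − (-0.09238)) = 1.94303 − (-0.00011)/(0.09429) = 1.94419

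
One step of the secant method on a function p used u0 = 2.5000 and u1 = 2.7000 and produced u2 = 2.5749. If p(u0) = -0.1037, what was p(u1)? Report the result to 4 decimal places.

The secant line through (2.5000, -0.1037) and (2.7000, p(u1)) crosses zero at u2 = 2.5749.
So (2.5000, -0.1037), (2.7000, p(u1)), (2.5749, 0) are collinear:
p(u1) = -0.1037 · (2.7000 − 2.5749) / (2.5000 − 2.5749) = -0.1037 · (0.125100)/(-0.074900) = 0.173203

0.1732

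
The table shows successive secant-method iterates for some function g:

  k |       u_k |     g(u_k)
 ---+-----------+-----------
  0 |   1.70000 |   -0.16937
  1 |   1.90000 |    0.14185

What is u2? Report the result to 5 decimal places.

u2 = 1.90000 − 0.14185·(1.90000 − 1.70000) / (0.14185 − (-0.16937))
   = 1.90000 − (0.0283700)/(0.3112200) = 1.8088426

1.80884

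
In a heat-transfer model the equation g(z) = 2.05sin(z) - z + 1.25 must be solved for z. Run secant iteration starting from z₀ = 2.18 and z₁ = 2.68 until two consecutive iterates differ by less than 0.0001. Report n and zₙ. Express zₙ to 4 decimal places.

n = 5, zₙ = 2.4912

g(2.18) = 0.751213, g(2.68) = -0.516982
z₂ = 2.680000 − (-0.516982)·(0.500000)/(-1.268195) = 2.476174;  |Δ| = 0.203826
g(2.476174) = 0.039472
z₃ = 2.476174 − 0.039472·(-0.203826)/(0.556454) = 2.490633;  |Δ| = 0.014458
g(2.490633) = 0.001566
z₄ = 2.490633 − 0.001566·(0.014458)/(-0.037906) = 2.491230;  |Δ| = 0.000597
g(2.491230) = -0.000006
z₅ = 2.491230 − (-0.000006)·(0.000597)/(-0.001572) = 2.491228;  |Δ| = 0.000002
|z₅ − z₄| = 0.000002 < 0.0001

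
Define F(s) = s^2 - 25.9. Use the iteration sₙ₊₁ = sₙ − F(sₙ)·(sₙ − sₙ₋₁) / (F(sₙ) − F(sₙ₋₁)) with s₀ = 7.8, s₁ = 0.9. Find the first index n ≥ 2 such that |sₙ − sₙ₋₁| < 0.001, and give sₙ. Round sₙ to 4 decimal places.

n = 7, sₙ = 5.0892

F(7.8) = 34.940000, F(0.9) = -25.090000
s₂ = 0.900000 − (-25.090000)·(-6.900000)/(-60.030000) = 3.783908;  |Δ| = 2.883908
F(3.783908) = -11.582040
s₃ = 3.783908 − (-11.582040)·(2.883908)/(13.507960) = 6.256638;  |Δ| = 2.472730
F(6.256638) = 13.245520
s₄ = 6.256638 − 13.245520·(2.472730)/(24.827559) = 4.937435;  |Δ| = 1.319203
F(4.937435) = -1.521736
s₅ = 4.937435 − (-1.521736)·(-1.319203)/(-14.767256) = 5.073376;  |Δ| = 0.135941
F(5.073376) = -0.160854
s₆ = 5.073376 − (-0.160854)·(0.135941)/(1.360882) = 5.089444;  |Δ| = 0.016068
F(5.089444) = 0.002442
s₇ = 5.089444 − 0.002442·(0.016068)/(0.163297) = 5.089204;  |Δ| = 0.000240
|s₇ − s₆| = 0.000240 < 0.001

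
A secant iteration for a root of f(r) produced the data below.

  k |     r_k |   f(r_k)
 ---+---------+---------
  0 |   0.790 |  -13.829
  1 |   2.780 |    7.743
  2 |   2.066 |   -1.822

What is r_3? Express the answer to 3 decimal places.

r_3 = 2.066 − (-1.822)·(2.066 − 2.780) / (-1.822 − 7.743)
   = 2.066 − (1.30091)/(-9.56500) = 2.20201

2.202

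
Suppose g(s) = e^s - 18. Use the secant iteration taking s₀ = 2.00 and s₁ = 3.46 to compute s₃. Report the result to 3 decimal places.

g(2.00) = -10.61094, g(3.46) = 13.81698
s₂ = 3.46000 − 13.81698·(3.46000 − 2.00000) / (13.81698 − (-10.61094)) = 3.46000 − (20.17279)/(24.42792) = 2.63419
g(2.63419) = -4.06796
s₃ = 2.63419 − (-4.06796)·(2.63419 − 3.46000) / (-4.06796 − 13.81698) = 2.63419 − (3.35935)/(-17.88493) = 2.82202

2.822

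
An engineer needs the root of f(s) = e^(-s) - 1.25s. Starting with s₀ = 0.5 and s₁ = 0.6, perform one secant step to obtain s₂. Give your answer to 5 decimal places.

f(0.5) = -0.0184693, f(0.6) = -0.2011884
s₂ = 0.6000000 − (-0.2011884)·(0.6000000 − 0.5000000) / (-0.2011884 − (-0.0184693)) = 0.6000000 − (-0.0201188)/(-0.1827190) = 0.4898919

0.48989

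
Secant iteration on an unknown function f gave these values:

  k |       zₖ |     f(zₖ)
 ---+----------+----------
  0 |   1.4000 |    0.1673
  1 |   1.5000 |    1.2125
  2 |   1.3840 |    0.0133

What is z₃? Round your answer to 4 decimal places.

1.3827

z₃ = 1.3840 − 0.0133·(1.3840 − 1.5000) / (0.0133 − 1.2125)
   = 1.3840 − (-0.001543)/(-1.199200) = 1.382713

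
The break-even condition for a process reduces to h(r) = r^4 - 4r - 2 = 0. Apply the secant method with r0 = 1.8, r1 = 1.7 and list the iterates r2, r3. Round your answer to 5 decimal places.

1.72566, 1.72782

h(1.8) = 1.2976000, h(1.7) = -0.4479000
r2 = 1.7000000 − (-0.4479000)·(1.7000000 − 1.8000000) / (-0.4479000 − 1.2976000) = 1.7000000 − (0.0447900)/(-1.7455000) = 1.7256603
h(1.7256603) = -0.0347326
r3 = 1.7256603 − (-0.0347326)·(1.7256603 − 1.7000000) / (-0.0347326 − (-0.4479000)) = 1.7256603 − (-0.0008912)/(0.4131674) = 1.7278174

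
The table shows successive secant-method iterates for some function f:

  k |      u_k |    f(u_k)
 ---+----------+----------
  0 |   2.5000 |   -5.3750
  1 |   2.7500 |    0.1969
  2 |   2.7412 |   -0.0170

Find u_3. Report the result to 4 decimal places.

u_3 = 2.7412 − (-0.0170)·(2.7412 − 2.7500) / (-0.0170 − 0.1969)
   = 2.7412 − (0.000150)/(-0.213900) = 2.741899

2.7419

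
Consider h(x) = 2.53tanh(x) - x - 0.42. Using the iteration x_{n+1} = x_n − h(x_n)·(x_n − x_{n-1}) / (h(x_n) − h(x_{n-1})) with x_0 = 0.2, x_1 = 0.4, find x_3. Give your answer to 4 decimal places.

0.2868

h(0.2) = -0.120640, h(0.4) = 0.141271
x_2 = 0.400000 − 0.141271·(0.400000 − 0.200000) / (0.141271 − (-0.120640)) = 0.400000 − (0.028254)/(0.261911) = 0.292123
h(0.292123) = 0.006619
x_3 = 0.292123 − 0.006619·(0.292123 − 0.400000) / (0.006619 − 0.141271) = 0.292123 − (-0.000714)/(-0.134652) = 0.286820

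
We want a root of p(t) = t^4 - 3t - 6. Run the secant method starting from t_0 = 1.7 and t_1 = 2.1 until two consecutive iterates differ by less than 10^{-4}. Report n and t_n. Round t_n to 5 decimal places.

n = 6, t_n = 1.84263

p(1.7) = -2.7479000, p(2.1) = 7.1481000
t_2 = 2.1000000 − 7.1481000·(0.4000000)/(9.8960000) = 1.8110711;  |Δ| = 0.2889289
p(1.8110711) = -0.6749533
t_3 = 1.8110711 − (-0.6749533)·(-0.2889289)/(-7.8230533) = 1.8359992;  |Δ| = 0.0249281
p(1.8359992) = -0.1450777
t_4 = 1.8359992 − (-0.1450777)·(0.0249281)/(0.5298756) = 1.8428244;  |Δ| = 0.0068252
p(1.8428244) = 0.0043546
t_5 = 1.8428244 − 0.0043546·(0.0068252)/(0.1494323) = 1.8426255;  |Δ| = 0.0001989
p(1.8426255) = -0.0000268
t_6 = 1.8426255 − (-0.0000268)·(-0.0001989)/(-0.0043814) = 1.8426267;  |Δ| = 0.0000012
|t_6 − t_5| = 0.0000012 < 10^{-4}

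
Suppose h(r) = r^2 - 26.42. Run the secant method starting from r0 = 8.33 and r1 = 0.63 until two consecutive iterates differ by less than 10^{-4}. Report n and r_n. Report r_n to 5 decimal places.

n = 8, r_n = 5.14004

h(8.33) = 42.9689000, h(0.63) = -26.0231000
r2 = 0.6300000 − (-26.0231000)·(-7.7000000)/(-68.9920000) = 3.5343638;  |Δ| = 2.9043638
h(3.5343638) = -13.9282723
r3 = 3.5343638 − (-13.9282723)·(2.9043638)/(12.0948277) = 6.8789977;  |Δ| = 3.3446338
h(6.8789977) = 20.9006092
r4 = 6.8789977 − 20.9006092·(3.3446338)/(34.8288814) = 4.8719024;  |Δ| = 2.0070953
h(4.8719024) = -2.6845673
r5 = 4.8719024 − (-2.6845673)·(-2.0070953)/(-23.5851765) = 5.1003587;  |Δ| = 0.2284563
h(5.1003587) = -0.4063413
r6 = 5.1003587 − (-0.4063413)·(0.2284563)/(2.2782260) = 5.1411058;  |Δ| = 0.0407472
h(5.1411058) = 0.0109693
r7 = 5.1411058 − 0.0109693·(0.0407472)/(0.4173106) = 5.1400348;  |Δ| = 0.0010711
h(5.1400348) = -0.0000425
r8 = 5.1400348 − (-0.0000425)·(-0.0010711)/(-0.0110118) = 5.1400389;  |Δ| = 0.0000041
|r8 − r7| = 0.0000041 < 10^{-4}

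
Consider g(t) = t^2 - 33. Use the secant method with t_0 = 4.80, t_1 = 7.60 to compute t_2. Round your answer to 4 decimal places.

g(4.80) = -9.960000, g(7.60) = 24.760000
t_2 = 7.600000 − 24.760000·(7.600000 − 4.800000) / (24.760000 − (-9.960000)) = 7.600000 − (69.328000)/(34.720000) = 5.603226

5.6032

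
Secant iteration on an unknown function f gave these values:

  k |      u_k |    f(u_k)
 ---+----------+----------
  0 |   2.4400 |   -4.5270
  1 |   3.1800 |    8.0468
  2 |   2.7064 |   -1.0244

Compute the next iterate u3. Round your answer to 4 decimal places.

2.7599

u3 = 2.7064 − (-1.0244)·(2.7064 − 3.1800) / (-1.0244 − 8.0468)
   = 2.7064 − (0.485156)/(-9.071200) = 2.759883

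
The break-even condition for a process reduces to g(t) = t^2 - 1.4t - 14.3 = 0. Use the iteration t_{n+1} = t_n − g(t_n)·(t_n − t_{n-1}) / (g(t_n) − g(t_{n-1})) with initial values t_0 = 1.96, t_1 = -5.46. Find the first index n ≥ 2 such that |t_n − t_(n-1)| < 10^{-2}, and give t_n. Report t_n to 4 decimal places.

g(1.96) = -13.202400, g(-5.46) = 23.155600
t_2 = -5.460000 − 23.155600·(-7.420000)/(36.358000) = -0.734367;  |Δ| = 4.725633
g(-0.734367) = -12.732590
t_3 = -0.734367 − (-12.732590)·(4.725633)/(-35.888190) = -2.410951;  |Δ| = 1.676583
g(-2.410951) = -5.111985
t_4 = -2.410951 − (-5.111985)·(-1.676583)/(7.620605) = -3.535621;  |Δ| = 1.124671
g(-3.535621) = 3.150488
t_5 = -3.535621 − 3.150488·(-1.124671)/(8.262473) = -3.106784;  |Δ| = 0.428838
g(-3.106784) = -0.298399
t_6 = -3.106784 − (-0.298399)·(0.428838)/(-3.448887) = -3.143887;  |Δ| = 0.037103
g(-3.143887) = -0.014535
t_7 = -3.143887 − (-0.014535)·(-0.037103)/(0.283865) = -3.145787;  |Δ| = 0.001900
|t_7 − t_6| = 0.001900 < 10^{-2}

n = 7, t_n = -3.1458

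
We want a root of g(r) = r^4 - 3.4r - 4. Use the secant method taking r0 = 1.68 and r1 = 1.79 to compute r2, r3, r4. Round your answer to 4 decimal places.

g(1.68) = -1.746058, g(1.79) = 0.180257
r2 = 1.790000 − 0.180257·(1.790000 − 1.680000) / (0.180257 − (-1.746058)) = 1.790000 − (0.019828)/(1.926315) = 1.779707
g(1.779707) = -0.018860
r3 = 1.779707 − (-0.018860)·(1.779707 − 1.790000) / (-0.018860 − 0.180257) = 1.779707 − (0.000194)/(-0.199117) = 1.780682
g(1.780682) = -0.000173
r4 = 1.780682 − (-0.000173)·(1.780682 − 1.779707) / (-0.000173 − (-0.018860)) = 1.780682 − (0.000000)/(0.018687) = 1.780691

1.7797, 1.7807, 1.7807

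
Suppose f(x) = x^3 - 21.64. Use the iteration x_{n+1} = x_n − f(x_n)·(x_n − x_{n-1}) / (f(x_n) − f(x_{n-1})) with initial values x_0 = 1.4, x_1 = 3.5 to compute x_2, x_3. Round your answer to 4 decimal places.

f(1.4) = -18.896000, f(3.5) = 21.235000
x_2 = 3.500000 − 21.235000·(3.500000 − 1.400000) / (21.235000 − (-18.896000)) = 3.500000 − (44.593500)/(40.131000) = 2.388802
f(2.388802) = -8.008606
x_3 = 2.388802 − (-8.008606)·(2.388802 − 3.500000) / (-8.008606 − 21.235000) = 2.388802 − (8.899149)/(-29.243606) = 2.693113

2.3888, 2.6931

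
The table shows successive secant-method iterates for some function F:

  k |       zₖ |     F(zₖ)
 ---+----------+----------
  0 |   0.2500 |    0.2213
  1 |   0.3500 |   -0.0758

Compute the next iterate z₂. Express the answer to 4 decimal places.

0.3245

z₂ = 0.3500 − (-0.0758)·(0.3500 − 0.2500) / (-0.0758 − 0.2213)
   = 0.3500 − (-0.007580)/(-0.297100) = 0.324487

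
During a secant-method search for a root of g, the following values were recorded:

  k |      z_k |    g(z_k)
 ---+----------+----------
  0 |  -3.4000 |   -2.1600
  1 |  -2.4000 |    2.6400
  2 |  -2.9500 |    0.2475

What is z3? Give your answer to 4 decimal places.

-3.0069

z3 = -2.9500 − 0.2475·(-2.9500 − (-2.4000)) / (0.2475 − 2.6400)
   = -2.9500 − (-0.136125)/(-2.392500) = -3.006897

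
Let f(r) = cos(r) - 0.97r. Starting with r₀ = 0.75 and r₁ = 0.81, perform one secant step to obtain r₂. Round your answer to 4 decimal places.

f(0.75) = 0.004189, f(0.81) = -0.096202
r₂ = 0.810000 − (-0.096202)·(0.810000 − 0.750000) / (-0.096202 − 0.004189) = 0.810000 − (-0.005772)/(-0.100390) = 0.752504

0.7525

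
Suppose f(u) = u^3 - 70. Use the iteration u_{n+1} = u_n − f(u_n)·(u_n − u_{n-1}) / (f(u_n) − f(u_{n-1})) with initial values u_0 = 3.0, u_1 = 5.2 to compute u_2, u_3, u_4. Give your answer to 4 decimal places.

f(3.0) = -43.000000, f(5.2) = 70.608000
u_2 = 5.200000 − 70.608000·(5.200000 − 3.000000) / (70.608000 − (-43.000000)) = 5.200000 − (155.337600)/(113.608000) = 3.832688
f(3.832688) = -13.699747
u_3 = 3.832688 − (-13.699747)·(3.832688 − 5.200000) / (-13.699747 − 70.608000) = 3.832688 − (18.731831)/(-84.307747) = 4.054872
f(4.054872) = -3.329857
u_4 = 4.054872 − (-3.329857)·(4.054872 − 3.832688) / (-3.329857 − (-13.699747)) = 4.054872 − (-0.739841)/(10.369891) = 4.126217

3.8327, 4.0549, 4.1262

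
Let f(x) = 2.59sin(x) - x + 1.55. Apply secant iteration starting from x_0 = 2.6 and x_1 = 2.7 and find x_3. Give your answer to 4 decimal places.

2.6871

f(2.6) = 0.285149, f(2.7) = -0.043086
x_2 = 2.700000 − (-0.043086)·(2.700000 − 2.600000) / (-0.043086 − 0.285149) = 2.700000 − (-0.004309)/(-0.328235) = 2.686873
f(2.686873) = 0.000681
x_3 = 2.686873 − 0.000681·(2.686873 − 2.700000) / (0.000681 − (-0.043086)) = 2.686873 − (-0.000009)/(0.043767) = 2.687078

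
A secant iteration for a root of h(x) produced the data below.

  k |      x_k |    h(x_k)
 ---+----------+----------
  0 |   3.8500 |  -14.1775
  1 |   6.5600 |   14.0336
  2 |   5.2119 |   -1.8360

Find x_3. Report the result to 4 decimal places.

x_3 = 5.2119 − (-1.8360)·(5.2119 − 6.5600) / (-1.8360 − 14.0336)
   = 5.2119 − (2.475112)/(-15.869600) = 5.367866

5.3679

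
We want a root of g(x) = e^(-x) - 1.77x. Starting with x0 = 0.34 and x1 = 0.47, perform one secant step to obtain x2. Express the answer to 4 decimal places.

g(0.34) = 0.109970, g(0.47) = -0.206898
x2 = 0.470000 − (-0.206898)·(0.470000 − 0.340000) / (-0.206898 − 0.109970) = 0.470000 − (-0.026897)/(-0.316868) = 0.385117

0.3851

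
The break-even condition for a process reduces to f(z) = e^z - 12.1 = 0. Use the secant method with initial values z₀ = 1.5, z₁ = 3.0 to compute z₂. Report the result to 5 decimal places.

f(1.5) = -7.6183109, f(3.0) = 7.9855369
z₂ = 3.0000000 − 7.9855369·(3.0000000 − 1.5000000) / (7.9855369 − (-7.6183109)) = 3.0000000 − (11.9783054)/(15.6038479) = 2.2323493

2.23235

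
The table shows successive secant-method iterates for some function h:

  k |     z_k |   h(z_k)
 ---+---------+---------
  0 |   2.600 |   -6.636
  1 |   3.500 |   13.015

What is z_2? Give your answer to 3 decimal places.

2.904

z_2 = 3.500 − 13.015·(3.500 − 2.600) / (13.015 − (-6.636))
   = 3.500 − (11.71350)/(19.65100) = 2.90392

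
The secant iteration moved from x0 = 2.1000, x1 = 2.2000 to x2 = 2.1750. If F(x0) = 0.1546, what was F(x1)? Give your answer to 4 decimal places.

-0.0515

The secant line through (2.1000, 0.1546) and (2.2000, F(x1)) crosses zero at x2 = 2.1750.
So (2.1000, 0.1546), (2.2000, F(x1)), (2.1750, 0) are collinear:
F(x1) = 0.1546 · (2.2000 − 2.1750) / (2.1000 − 2.1750) = 0.1546 · (0.025000)/(-0.075000) = -0.051533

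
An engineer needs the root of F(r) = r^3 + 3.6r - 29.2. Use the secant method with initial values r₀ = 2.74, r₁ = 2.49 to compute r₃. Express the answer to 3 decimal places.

2.692

F(2.74) = 1.23482, F(2.49) = -4.79775
r₂ = 2.49000 − (-4.79775)·(2.49000 − 2.74000) / (-4.79775 − 1.23482) = 2.49000 − (1.19944)/(-6.03258) = 2.68883
F(2.68883) = -0.08057
r₃ = 2.68883 − (-0.08057)·(2.68883 − 2.49000) / (-0.08057 − (-4.79775)) = 2.68883 − (-0.01602)/(4.71718) = 2.69222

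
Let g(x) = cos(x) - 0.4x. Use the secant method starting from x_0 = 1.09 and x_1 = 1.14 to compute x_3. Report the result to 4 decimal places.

1.1105

g(1.09) = 0.026485, g(1.14) = -0.038405
x_2 = 1.140000 − (-0.038405)·(1.140000 − 1.090000) / (-0.038405 − 0.026485) = 1.140000 − (-0.001920)/(-0.064891) = 1.110408
g(1.110408) = 0.000133
x_3 = 1.110408 − 0.000133·(1.110408 − 1.140000) / (0.000133 − (-0.038405)) = 1.110408 − (-0.000004)/(0.038539) = 1.110510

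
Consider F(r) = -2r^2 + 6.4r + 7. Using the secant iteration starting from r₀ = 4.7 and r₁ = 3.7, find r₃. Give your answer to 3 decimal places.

4.065

F(4.7) = -7.10000, F(3.7) = 3.30000
r₂ = 3.70000 − 3.30000·(3.70000 − 4.70000) / (3.30000 − (-7.10000)) = 3.70000 − (-3.30000)/(10.40000) = 4.01731
F(4.01731) = 0.43325
r₃ = 4.01731 − 0.43325·(4.01731 − 3.70000) / (0.43325 − 3.30000) = 4.01731 − (0.13747)/(-2.86675) = 4.06526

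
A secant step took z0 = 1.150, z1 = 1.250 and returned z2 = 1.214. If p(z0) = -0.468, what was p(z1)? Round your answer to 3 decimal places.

The secant line through (1.150, -0.468) and (1.250, p(z1)) crosses zero at z2 = 1.214.
So (1.150, -0.468), (1.250, p(z1)), (1.214, 0) are collinear:
p(z1) = -0.468 · (1.250 − 1.214) / (1.150 − 1.214) = -0.468 · (0.03600)/(-0.06400) = 0.26325

0.263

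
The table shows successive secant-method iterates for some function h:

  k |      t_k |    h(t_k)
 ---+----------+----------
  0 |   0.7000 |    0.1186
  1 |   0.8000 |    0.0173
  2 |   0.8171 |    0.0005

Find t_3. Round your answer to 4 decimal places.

0.8176

t_3 = 0.8171 − 0.0005·(0.8171 − 0.8000) / (0.0005 − 0.0173)
   = 0.8171 − (0.000009)/(-0.016800) = 0.817609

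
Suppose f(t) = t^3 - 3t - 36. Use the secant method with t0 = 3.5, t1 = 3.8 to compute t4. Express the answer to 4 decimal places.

3.6040

f(3.5) = -3.625000, f(3.8) = 7.472000
t2 = 3.800000 − 7.472000·(3.800000 − 3.500000) / (7.472000 − (-3.625000)) = 3.800000 − (2.241600)/(11.097000) = 3.597999
f(3.597999) = -0.215736
t3 = 3.597999 − (-0.215736)·(3.597999 − 3.800000) / (-0.215736 − 7.472000) = 3.597999 − (0.043579)/(-7.687736) = 3.603668
f(3.603668) = -0.012244
t4 = 3.603668 − (-0.012244)·(3.603668 − 3.597999) / (-0.012244 − (-0.215736)) = 3.603668 − (-0.000069)/(0.203492) = 3.604009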